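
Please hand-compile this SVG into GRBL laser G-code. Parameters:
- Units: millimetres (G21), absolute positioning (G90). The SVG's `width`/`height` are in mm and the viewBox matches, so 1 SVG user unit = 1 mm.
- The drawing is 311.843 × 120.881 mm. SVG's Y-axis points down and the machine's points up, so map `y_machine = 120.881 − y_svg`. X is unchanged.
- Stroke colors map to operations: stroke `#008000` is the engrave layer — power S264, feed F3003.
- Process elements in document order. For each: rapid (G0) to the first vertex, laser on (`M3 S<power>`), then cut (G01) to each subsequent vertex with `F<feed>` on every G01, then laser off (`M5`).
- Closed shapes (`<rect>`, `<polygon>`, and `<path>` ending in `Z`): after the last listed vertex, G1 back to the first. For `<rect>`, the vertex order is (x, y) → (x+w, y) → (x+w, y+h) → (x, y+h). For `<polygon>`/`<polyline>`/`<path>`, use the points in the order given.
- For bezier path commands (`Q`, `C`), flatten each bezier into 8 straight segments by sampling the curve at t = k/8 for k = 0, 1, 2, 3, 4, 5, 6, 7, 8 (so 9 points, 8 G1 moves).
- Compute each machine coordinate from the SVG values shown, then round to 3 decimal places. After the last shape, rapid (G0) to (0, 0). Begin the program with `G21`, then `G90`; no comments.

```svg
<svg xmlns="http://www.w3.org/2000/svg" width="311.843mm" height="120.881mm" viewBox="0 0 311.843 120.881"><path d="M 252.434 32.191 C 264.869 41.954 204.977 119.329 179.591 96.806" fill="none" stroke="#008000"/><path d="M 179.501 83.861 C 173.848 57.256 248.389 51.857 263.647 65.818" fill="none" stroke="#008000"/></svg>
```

viewBox `0 0 311.843 120.881` with mm width/height → 1 unit = 1 mm. Flip: y_m = 120.881 − y_svg.

**Shape 1** — `<path>` cubic bezier, stroke `#008000` → engrave (S264, F3003). Control points (SVG): P0=(252.434,32.191), P1=(264.869,41.954), P2=(204.977,119.329), P3=(179.591,96.806); sampled at t=k/8. Machine vertices: (252.434,88.690) → (253.915,82.187) → (249.868,71.308) → (241.544,58.016) → (230.195,44.275) → (217.074,32.048) → (203.431,23.296) → (190.520,19.984) → (179.591,24.075). Open path.

**Shape 2** — `<path>` cubic bezier, stroke `#008000` → engrave (S264, F3003). Control points (SVG): P0=(179.501,83.861), P1=(173.848,57.256), P2=(248.389,51.857), P3=(263.647,65.818); sampled at t=k/8. Machine vertices: (179.501,37.020) → (180.868,46.006) → (188.118,53.026) → (199.618,58.102) → (213.732,61.254) → (228.827,62.504) → (243.267,61.875) → (255.419,59.387) → (263.647,55.063). Open path.

G21
G90
G0 X252.434 Y88.690
M3 S264
G01 X253.915 Y82.187 F3003
G01 X249.868 Y71.308 F3003
G01 X241.544 Y58.016 F3003
G01 X230.195 Y44.275 F3003
G01 X217.074 Y32.048 F3003
G01 X203.431 Y23.296 F3003
G01 X190.520 Y19.984 F3003
G01 X179.591 Y24.075 F3003
M5
G0 X179.501 Y37.020
M3 S264
G01 X180.868 Y46.006 F3003
G01 X188.118 Y53.026 F3003
G01 X199.618 Y58.102 F3003
G01 X213.732 Y61.254 F3003
G01 X228.827 Y62.504 F3003
G01 X243.267 Y61.875 F3003
G01 X255.419 Y59.387 F3003
G01 X263.647 Y55.063 F3003
M5
G0 X0.000 Y0.000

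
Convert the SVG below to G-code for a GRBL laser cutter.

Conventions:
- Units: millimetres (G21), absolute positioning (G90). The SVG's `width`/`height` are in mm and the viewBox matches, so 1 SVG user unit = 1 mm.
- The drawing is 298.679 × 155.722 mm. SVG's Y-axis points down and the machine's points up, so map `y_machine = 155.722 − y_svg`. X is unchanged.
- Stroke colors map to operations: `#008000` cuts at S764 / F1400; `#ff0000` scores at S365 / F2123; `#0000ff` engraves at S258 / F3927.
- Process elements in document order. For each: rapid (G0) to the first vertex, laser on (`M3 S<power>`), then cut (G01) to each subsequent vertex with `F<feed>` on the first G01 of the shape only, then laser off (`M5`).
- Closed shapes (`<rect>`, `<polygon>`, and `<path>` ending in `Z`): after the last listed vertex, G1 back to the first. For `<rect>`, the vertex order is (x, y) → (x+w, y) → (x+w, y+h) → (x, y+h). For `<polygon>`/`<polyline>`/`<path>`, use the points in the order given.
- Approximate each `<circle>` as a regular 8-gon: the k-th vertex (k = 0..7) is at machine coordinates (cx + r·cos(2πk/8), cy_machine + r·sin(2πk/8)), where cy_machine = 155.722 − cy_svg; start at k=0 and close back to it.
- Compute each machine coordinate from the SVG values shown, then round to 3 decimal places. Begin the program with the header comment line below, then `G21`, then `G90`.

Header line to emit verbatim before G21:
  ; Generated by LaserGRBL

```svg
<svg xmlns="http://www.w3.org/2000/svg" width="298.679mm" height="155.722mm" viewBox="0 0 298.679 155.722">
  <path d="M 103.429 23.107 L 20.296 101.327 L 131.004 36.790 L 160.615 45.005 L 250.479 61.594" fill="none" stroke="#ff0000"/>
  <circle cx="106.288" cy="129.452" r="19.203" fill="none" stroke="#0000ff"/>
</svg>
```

; Generated by LaserGRBL
G21
G90
G0 X103.429 Y132.615
M3 S365
G01 X20.296 Y54.395 F2123
G01 X131.004 Y118.932
G01 X160.615 Y110.717
G01 X250.479 Y94.128
M5
G0 X125.491 Y26.270
M3 S258
G01 X119.867 Y39.849 F3927
G01 X106.288 Y45.473
G01 X92.709 Y39.849
G01 X87.085 Y26.270
G01 X92.709 Y12.691
G01 X106.288 Y7.067
G01 X119.867 Y12.691
G01 X125.491 Y26.270
M5

Since the viewBox matches the mm dimensions, user units are millimetres directly. The only transform is the Y-flip y_m = 155.722 − y_svg.

Shape 1 is a open polyline drawn with `<path>`. Its stroke #ff0000 means score at S365, F2123. After flipping Y the toolpath is (103.429,132.615) → (20.296,54.395) → (131.004,118.932) → (160.615,110.717) → (250.479,94.128).

Shape 2 is a circle drawn with `<circle>`. Its stroke #0000ff means engrave at S258, F3927. After flipping Y the toolpath is (125.491,26.270) → (119.867,39.849) → (106.288,45.473) → (92.709,39.849) → (87.085,26.270) → (92.709,12.691) → (106.288,7.067) → (119.867,12.691) → (125.491,26.270), returning to the start.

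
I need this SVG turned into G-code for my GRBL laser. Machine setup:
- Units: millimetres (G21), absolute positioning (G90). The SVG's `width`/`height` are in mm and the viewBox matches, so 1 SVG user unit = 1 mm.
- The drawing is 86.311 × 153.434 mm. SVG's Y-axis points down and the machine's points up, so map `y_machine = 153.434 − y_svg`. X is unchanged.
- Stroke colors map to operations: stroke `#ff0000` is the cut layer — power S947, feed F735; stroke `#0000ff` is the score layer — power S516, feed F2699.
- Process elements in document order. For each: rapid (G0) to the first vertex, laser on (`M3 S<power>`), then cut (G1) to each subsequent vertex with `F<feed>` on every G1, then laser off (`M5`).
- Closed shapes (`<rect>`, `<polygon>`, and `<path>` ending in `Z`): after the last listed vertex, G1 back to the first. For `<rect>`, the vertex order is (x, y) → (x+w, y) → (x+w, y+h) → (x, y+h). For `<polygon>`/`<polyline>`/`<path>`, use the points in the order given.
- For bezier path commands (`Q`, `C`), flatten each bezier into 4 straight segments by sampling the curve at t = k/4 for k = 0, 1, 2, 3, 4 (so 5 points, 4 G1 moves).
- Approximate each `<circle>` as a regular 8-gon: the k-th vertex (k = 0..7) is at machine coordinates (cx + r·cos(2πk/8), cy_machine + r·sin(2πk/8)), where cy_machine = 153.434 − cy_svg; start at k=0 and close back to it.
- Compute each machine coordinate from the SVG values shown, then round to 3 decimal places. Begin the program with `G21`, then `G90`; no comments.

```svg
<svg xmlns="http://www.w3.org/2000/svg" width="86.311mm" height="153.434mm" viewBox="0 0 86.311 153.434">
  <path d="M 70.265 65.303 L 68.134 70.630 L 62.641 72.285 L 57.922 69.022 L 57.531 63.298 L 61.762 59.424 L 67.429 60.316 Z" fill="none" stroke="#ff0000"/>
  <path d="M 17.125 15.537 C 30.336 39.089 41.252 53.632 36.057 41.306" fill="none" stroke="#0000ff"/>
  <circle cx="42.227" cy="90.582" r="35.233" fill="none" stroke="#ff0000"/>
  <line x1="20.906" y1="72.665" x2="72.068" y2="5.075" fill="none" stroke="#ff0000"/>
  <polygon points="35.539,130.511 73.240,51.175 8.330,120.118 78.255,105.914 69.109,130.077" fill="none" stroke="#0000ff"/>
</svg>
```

Since the viewBox matches the mm dimensions, user units are millimetres directly. The only transform is the Y-flip y_m = 153.434 − y_svg.

Shape 1 is a regular polygon drawn with `<path>`. Its stroke #ff0000 means cut at S947, F735. After flipping Y the toolpath is (70.265,88.131) → (68.134,82.804) → (62.641,81.149) → (57.922,84.412) → (57.531,90.136) → (61.762,94.010) → (67.429,93.118) → (70.265,88.131), returning to the start.

Shape 2 is a cubic bezier drawn with `<path>`. Its stroke #0000ff means score at S516, F2699. After flipping Y the toolpath is (17.125,137.897) → (26.387,122.201) → (33.493,111.558) → (37.148,107.642) → (36.057,112.128).

Shape 3 is a circle drawn with `<circle>`. Its stroke #ff0000 means cut at S947, F735. After flipping Y the toolpath is (77.460,62.852) → (67.140,87.765) → (42.227,98.085) → (17.314,87.765) → (6.994,62.852) → (17.314,37.939) → (42.227,27.619) → (67.140,37.939) → (77.460,62.852), returning to the start.

Shape 4 is a line segment drawn with `<line>`. Its stroke #ff0000 means cut at S947, F735. After flipping Y the toolpath is (20.906,80.769) → (72.068,148.359).

Shape 5 is a closed polygon drawn with `<polygon>`. Its stroke #0000ff means score at S516, F2699. After flipping Y the toolpath is (35.539,22.923) → (73.240,102.259) → (8.330,33.316) → (78.255,47.520) → (69.109,23.357) → (35.539,22.923), returning to the start.

G21
G90
G0 X70.265 Y88.131
M3 S947
G1 X68.134 Y82.804 F735
G1 X62.641 Y81.149 F735
G1 X57.922 Y84.412 F735
G1 X57.531 Y90.136 F735
G1 X61.762 Y94.010 F735
G1 X67.429 Y93.118 F735
G1 X70.265 Y88.131 F735
M5
G0 X17.125 Y137.897
M3 S516
G1 X26.387 Y122.201 F2699
G1 X33.493 Y111.558 F2699
G1 X37.148 Y107.642 F2699
G1 X36.057 Y112.128 F2699
M5
G0 X77.460 Y62.852
M3 S947
G1 X67.140 Y87.765 F735
G1 X42.227 Y98.085 F735
G1 X17.314 Y87.765 F735
G1 X6.994 Y62.852 F735
G1 X17.314 Y37.939 F735
G1 X42.227 Y27.619 F735
G1 X67.140 Y37.939 F735
G1 X77.460 Y62.852 F735
M5
G0 X20.906 Y80.769
M3 S947
G1 X72.068 Y148.359 F735
M5
G0 X35.539 Y22.923
M3 S516
G1 X73.240 Y102.259 F2699
G1 X8.330 Y33.316 F2699
G1 X78.255 Y47.520 F2699
G1 X69.109 Y23.357 F2699
G1 X35.539 Y22.923 F2699
M5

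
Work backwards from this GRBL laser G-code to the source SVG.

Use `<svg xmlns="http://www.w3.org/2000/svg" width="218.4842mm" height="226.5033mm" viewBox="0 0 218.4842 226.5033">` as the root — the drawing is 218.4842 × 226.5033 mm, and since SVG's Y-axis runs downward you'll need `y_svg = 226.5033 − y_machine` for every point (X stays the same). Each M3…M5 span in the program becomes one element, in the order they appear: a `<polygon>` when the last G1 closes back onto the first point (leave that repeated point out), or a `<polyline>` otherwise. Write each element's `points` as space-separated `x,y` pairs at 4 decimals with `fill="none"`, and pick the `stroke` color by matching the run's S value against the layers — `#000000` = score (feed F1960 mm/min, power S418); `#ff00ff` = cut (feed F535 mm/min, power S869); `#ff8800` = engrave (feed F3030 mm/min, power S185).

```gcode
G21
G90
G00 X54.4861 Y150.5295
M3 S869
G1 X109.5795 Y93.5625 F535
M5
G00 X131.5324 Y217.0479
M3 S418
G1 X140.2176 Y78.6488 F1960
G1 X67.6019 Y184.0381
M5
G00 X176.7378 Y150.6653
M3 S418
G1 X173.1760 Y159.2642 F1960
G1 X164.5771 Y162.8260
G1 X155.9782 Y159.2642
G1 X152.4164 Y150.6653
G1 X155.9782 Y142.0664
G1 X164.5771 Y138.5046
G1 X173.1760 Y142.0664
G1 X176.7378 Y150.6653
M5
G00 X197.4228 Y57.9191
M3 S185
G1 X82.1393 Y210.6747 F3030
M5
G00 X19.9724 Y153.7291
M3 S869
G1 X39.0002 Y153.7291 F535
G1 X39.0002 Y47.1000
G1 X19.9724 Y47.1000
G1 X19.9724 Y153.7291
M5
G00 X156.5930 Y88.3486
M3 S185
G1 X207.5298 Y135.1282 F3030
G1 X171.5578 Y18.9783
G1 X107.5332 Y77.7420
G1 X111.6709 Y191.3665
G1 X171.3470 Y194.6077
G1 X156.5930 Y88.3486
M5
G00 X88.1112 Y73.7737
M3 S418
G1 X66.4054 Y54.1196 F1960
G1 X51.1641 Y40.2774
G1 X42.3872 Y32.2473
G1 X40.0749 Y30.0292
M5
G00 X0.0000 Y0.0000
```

y_svg = 226.5033 − y_m.

[1] S869→`#ff00ff` (cut); open run; points: 54.4861,75.9738 109.5795,132.9408

[2] S418→`#000000` (score); open run; points: 131.5324,9.4554 140.2176,147.8545 67.6019,42.4652

[3] S418→`#000000` (score); closed run; points: 176.7378,75.8380 173.1760,67.2391 164.5771,63.6773 155.9782,67.2391 152.4164,75.8380 155.9782,84.4369 164.5771,87.9987 173.1760,84.4369

[4] S185→`#ff8800` (engrave); open run; points: 197.4228,168.5842 82.1393,15.8286

[5] S869→`#ff00ff` (cut); closed run; points: 19.9724,72.7742 39.0002,72.7742 39.0002,179.4033 19.9724,179.4033

[6] S185→`#ff8800` (engrave); closed run; points: 156.5930,138.1547 207.5298,91.3751 171.5578,207.5250 107.5332,148.7613 111.6709,35.1368 171.3470,31.8956

[7] S418→`#000000` (score); open run; points: 88.1112,152.7296 66.4054,172.3837 51.1641,186.2259 42.3872,194.2560 40.0749,196.4741

<svg xmlns="http://www.w3.org/2000/svg" width="218.4842mm" height="226.5033mm" viewBox="0 0 218.4842 226.5033">
  <polyline points="54.4861,75.9738 109.5795,132.9408" fill="none" stroke="#ff00ff"/>
  <polyline points="131.5324,9.4554 140.2176,147.8545 67.6019,42.4652" fill="none" stroke="#000000"/>
  <polygon points="176.7378,75.8380 173.1760,67.2391 164.5771,63.6773 155.9782,67.2391 152.4164,75.8380 155.9782,84.4369 164.5771,87.9987 173.1760,84.4369" fill="none" stroke="#000000"/>
  <polyline points="197.4228,168.5842 82.1393,15.8286" fill="none" stroke="#ff8800"/>
  <polygon points="19.9724,72.7742 39.0002,72.7742 39.0002,179.4033 19.9724,179.4033" fill="none" stroke="#ff00ff"/>
  <polygon points="156.5930,138.1547 207.5298,91.3751 171.5578,207.5250 107.5332,148.7613 111.6709,35.1368 171.3470,31.8956" fill="none" stroke="#ff8800"/>
  <polyline points="88.1112,152.7296 66.4054,172.3837 51.1641,186.2259 42.3872,194.2560 40.0749,196.4741" fill="none" stroke="#000000"/>
</svg>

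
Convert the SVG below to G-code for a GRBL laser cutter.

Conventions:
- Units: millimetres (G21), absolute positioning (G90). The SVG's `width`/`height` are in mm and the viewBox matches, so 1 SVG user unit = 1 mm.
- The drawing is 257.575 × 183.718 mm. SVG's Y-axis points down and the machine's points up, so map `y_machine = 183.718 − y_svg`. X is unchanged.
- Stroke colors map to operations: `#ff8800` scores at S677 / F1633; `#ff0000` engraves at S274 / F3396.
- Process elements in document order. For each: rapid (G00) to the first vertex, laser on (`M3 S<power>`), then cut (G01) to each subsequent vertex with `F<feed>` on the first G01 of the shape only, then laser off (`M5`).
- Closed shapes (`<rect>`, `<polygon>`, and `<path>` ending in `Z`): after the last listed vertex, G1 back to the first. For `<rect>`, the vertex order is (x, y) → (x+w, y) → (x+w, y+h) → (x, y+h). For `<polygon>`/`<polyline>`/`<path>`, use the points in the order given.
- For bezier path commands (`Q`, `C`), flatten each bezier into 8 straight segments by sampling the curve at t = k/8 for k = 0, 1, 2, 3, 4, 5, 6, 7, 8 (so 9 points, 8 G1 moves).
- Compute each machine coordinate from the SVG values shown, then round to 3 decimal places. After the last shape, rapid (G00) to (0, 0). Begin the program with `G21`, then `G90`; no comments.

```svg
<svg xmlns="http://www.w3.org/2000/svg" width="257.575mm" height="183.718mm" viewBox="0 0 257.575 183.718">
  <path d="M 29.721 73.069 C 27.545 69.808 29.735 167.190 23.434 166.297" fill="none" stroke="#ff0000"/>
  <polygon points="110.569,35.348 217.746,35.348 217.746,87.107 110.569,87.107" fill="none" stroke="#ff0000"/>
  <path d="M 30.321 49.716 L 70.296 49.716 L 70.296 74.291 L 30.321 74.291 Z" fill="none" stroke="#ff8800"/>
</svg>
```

G21
G90
G00 X29.721 Y110.649
M3 S274
G01 X29.085 Y107.543 F3396
G01 X28.707 Y97.332
G01 X28.437 Y82.349
G01 X28.124 Y64.923
G01 X27.618 Y47.386
G01 X26.769 Y32.070
G01 X25.424 Y21.304
G01 X23.434 Y17.421
M5
G00 X110.569 Y148.370
M3 S274
G01 X217.746 Y148.370 F3396
G01 X217.746 Y96.611
G01 X110.569 Y96.611
G01 X110.569 Y148.370
M5
G00 X30.321 Y134.002
M3 S677
G01 X70.296 Y134.002 F1633
G01 X70.296 Y109.427
G01 X30.321 Y109.427
G01 X30.321 Y134.002
M5
G00 X0.000 Y0.000

Since the viewBox matches the mm dimensions, user units are millimetres directly. The only transform is the Y-flip y_m = 183.718 − y_svg.

Shape 1 is a cubic bezier drawn with `<path>`. Its stroke #ff0000 means engrave at S274, F3396. After flipping Y the toolpath is (29.721,110.649) → (29.085,107.543) → (28.707,97.332) → (28.437,82.349) → (28.124,64.923) → (27.618,47.386) → (26.769,32.070) → (25.424,21.304) → (23.434,17.421).

Shape 2 is a rectangle drawn with `<polygon>`. Its stroke #ff0000 means engrave at S274, F3396. After flipping Y the toolpath is (110.569,148.370) → (217.746,148.370) → (217.746,96.611) → (110.569,96.611) → (110.569,148.370), returning to the start.

Shape 3 is a rectangle drawn with `<path>`. Its stroke #ff8800 means score at S677, F1633. After flipping Y the toolpath is (30.321,134.002) → (70.296,134.002) → (70.296,109.427) → (30.321,109.427) → (30.321,134.002), returning to the start.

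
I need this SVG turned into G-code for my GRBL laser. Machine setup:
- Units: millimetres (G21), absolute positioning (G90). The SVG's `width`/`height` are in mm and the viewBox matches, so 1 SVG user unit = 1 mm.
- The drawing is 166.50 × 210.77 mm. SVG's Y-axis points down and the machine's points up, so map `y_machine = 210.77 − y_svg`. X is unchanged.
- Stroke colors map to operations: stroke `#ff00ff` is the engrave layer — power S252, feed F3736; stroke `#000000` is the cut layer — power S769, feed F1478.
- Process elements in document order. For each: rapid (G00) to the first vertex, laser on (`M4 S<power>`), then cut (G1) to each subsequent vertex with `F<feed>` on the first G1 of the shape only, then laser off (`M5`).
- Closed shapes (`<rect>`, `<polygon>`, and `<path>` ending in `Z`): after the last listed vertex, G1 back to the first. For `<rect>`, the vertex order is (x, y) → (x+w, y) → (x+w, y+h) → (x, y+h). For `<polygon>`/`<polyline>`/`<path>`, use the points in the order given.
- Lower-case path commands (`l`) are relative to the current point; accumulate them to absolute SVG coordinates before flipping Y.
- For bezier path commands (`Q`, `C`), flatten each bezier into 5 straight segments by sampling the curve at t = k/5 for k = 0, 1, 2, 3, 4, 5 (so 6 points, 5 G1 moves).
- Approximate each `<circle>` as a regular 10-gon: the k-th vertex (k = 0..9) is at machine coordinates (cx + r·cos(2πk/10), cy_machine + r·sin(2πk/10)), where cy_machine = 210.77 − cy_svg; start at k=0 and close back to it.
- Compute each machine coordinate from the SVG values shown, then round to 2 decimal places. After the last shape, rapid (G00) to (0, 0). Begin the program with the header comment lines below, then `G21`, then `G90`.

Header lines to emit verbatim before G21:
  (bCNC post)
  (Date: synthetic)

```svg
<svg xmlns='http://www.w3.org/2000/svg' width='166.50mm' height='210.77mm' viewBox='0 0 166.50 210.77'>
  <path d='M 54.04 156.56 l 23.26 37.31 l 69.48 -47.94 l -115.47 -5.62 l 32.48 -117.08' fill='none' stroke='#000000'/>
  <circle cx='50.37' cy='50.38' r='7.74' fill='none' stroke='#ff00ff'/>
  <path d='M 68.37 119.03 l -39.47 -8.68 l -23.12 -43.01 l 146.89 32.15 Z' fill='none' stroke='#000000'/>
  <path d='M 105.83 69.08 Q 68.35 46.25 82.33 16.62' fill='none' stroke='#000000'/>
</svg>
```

(bCNC post)
(Date: synthetic)
G21
G90
G00 X54.04 Y54.21
M4 S769
G1 X77.30 Y16.90 F1478
G1 X146.78 Y64.84
G1 X31.31 Y70.46
G1 X63.79 Y187.54
M5
G00 X58.11 Y160.39
M4 S252
G1 X56.63 Y164.94 F3736
G1 X52.76 Y167.75
G1 X47.98 Y167.75
G1 X44.11 Y164.94
G1 X42.63 Y160.39
G1 X44.11 Y155.84
G1 X47.98 Y153.03
G1 X52.76 Y153.03
G1 X56.63 Y155.84
G1 X58.11 Y160.39
M5
G00 X68.37 Y91.74
M4 S769
G1 X28.90 Y100.42 F1478
G1 X5.78 Y143.43
G1 X152.67 Y111.28
G1 X68.37 Y91.74
M5
G00 X105.83 Y141.69
M4 S769
G1 X92.90 Y151.09 F1478
G1 X84.08 Y161.04
G1 X79.38 Y171.53
G1 X78.80 Y182.57
G1 X82.33 Y194.15
M5
G00 X0.00 Y0.00

Since the viewBox matches the mm dimensions, user units are millimetres directly. The only transform is the Y-flip y_m = 210.77 − y_svg.

Shape 1 is a open polyline drawn with `<path>`. Its stroke #000000 means cut at S769, F1478. After flipping Y the toolpath is (54.04,54.21) → (77.30,16.90) → (146.78,64.84) → (31.31,70.46) → (63.79,187.54).

Shape 2 is a circle drawn with `<circle>`. Its stroke #ff00ff means engrave at S252, F3736. After flipping Y the toolpath is (58.11,160.39) → (56.63,164.94) → (52.76,167.75) → (47.98,167.75) → (44.11,164.94) → (42.63,160.39) → (44.11,155.84) → (47.98,153.03) → (52.76,153.03) → (56.63,155.84) → (58.11,160.39), returning to the start.

Shape 3 is a closed polygon drawn with `<path>`. Its stroke #000000 means cut at S769, F1478. After flipping Y the toolpath is (68.37,91.74) → (28.90,100.42) → (5.78,143.43) → (152.67,111.28) → (68.37,91.74), returning to the start.

Shape 4 is a quadratic bezier drawn with `<path>`. Its stroke #000000 means cut at S769, F1478. After flipping Y the toolpath is (105.83,141.69) → (92.90,151.09) → (84.08,161.04) → (79.38,171.53) → (78.80,182.57) → (82.33,194.15).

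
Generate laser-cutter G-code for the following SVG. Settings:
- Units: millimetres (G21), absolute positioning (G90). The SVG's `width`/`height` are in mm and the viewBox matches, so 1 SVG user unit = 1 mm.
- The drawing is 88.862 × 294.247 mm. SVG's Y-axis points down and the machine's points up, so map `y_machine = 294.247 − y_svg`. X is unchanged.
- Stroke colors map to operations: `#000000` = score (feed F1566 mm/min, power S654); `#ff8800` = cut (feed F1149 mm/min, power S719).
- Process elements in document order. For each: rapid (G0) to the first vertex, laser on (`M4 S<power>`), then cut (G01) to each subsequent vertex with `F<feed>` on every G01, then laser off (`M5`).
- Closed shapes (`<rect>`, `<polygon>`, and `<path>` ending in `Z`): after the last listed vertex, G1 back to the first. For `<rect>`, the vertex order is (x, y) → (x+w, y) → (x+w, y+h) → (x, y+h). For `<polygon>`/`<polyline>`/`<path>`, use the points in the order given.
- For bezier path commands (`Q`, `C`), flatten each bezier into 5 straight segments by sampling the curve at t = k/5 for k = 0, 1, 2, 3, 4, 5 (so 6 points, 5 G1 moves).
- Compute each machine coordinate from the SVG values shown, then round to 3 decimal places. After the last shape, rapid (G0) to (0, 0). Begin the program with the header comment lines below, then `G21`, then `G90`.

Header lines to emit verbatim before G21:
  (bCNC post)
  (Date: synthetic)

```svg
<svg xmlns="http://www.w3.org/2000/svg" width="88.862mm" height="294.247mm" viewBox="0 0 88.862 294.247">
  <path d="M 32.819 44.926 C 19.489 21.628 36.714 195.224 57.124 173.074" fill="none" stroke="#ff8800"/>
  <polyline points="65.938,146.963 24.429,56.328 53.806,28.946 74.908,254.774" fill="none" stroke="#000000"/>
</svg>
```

(bCNC post)
(Date: synthetic)
G21
G90
G0 X32.819 Y249.321
M4 S719
G01 X28.269 Y242.814 F1149
G01 X29.738 Y207.898 F1149
G01 X35.912 Y163.422 F1149
G01 X45.479 Y128.231 F1149
G01 X57.124 Y121.173 F1149
M5
G0 X65.938 Y147.284
M4 S654
G01 X24.429 Y237.919 F1566
G01 X53.806 Y265.301 F1566
G01 X74.908 Y39.473 F1566
M5
G0 X0.000 Y0.000

Since the viewBox matches the mm dimensions, user units are millimetres directly. The only transform is the Y-flip y_m = 294.247 − y_svg.

Shape 1 is a cubic bezier drawn with `<path>`. Its stroke #ff8800 means cut at S719, F1149. After flipping Y the toolpath is (32.819,249.321) → (28.269,242.814) → (29.738,207.898) → (35.912,163.422) → (45.479,128.231) → (57.124,121.173).

Shape 2 is a open polyline drawn with `<polyline>`. Its stroke #000000 means score at S654, F1566. After flipping Y the toolpath is (65.938,147.284) → (24.429,237.919) → (53.806,265.301) → (74.908,39.473).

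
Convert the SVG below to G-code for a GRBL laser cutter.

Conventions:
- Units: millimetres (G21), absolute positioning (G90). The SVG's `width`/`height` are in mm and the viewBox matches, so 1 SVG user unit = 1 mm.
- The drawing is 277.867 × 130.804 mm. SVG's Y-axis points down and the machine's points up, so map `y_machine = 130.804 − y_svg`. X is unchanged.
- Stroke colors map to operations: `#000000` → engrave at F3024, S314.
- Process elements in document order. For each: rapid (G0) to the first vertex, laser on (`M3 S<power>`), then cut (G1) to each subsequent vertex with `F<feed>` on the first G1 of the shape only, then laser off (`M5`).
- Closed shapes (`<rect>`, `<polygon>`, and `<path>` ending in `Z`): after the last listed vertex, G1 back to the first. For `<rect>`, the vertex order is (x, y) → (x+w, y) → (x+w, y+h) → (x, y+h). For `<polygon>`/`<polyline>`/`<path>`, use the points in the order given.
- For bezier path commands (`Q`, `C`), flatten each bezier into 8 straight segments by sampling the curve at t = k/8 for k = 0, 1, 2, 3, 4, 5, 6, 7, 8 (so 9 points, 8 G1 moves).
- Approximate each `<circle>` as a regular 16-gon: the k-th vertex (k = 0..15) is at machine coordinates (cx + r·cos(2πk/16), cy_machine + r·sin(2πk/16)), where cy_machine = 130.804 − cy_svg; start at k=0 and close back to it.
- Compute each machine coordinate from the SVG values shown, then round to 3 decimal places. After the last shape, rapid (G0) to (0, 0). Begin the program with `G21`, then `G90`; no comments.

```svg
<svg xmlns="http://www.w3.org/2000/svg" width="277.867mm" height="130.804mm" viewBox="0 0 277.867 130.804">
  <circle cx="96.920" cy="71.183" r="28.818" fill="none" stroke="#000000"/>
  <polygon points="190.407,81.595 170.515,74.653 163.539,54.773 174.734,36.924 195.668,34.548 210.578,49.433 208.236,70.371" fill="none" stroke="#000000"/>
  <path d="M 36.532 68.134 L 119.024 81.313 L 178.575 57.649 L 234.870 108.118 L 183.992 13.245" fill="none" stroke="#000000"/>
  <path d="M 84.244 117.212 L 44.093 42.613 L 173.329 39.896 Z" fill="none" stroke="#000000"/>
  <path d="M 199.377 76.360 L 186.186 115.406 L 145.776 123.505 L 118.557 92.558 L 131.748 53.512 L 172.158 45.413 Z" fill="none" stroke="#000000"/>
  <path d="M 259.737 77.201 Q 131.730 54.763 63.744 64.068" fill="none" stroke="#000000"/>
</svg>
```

Since the viewBox matches the mm dimensions, user units are millimetres directly. The only transform is the Y-flip y_m = 130.804 − y_svg.

Shape 1 is a circle drawn with `<circle>`. Its stroke #000000 means engrave at S314, F3024. After flipping Y the toolpath is (125.738,59.621) → (123.544,70.649) → (117.297,79.998) → (107.948,86.245) → (96.920,88.439) → (85.892,86.245) → (76.543,79.998) → (70.296,70.649) → (68.102,59.621) → (70.296,48.593) → (76.543,39.244) → (85.892,32.997) → (96.920,30.803) → (107.948,32.997) → (117.297,39.244) → (123.544,48.593) → (125.738,59.621), returning to the start.

Shape 2 is a regular polygon drawn with `<polygon>`. Its stroke #000000 means engrave at S314, F3024. After flipping Y the toolpath is (190.407,49.209) → (170.515,56.151) → (163.539,76.031) → (174.734,93.880) → (195.668,96.256) → (210.578,81.371) → (208.236,60.433) → (190.407,49.209), returning to the start.

Shape 3 is a open polyline drawn with `<path>`. Its stroke #000000 means engrave at S314, F3024. After flipping Y the toolpath is (36.532,62.670) → (119.024,49.491) → (178.575,73.155) → (234.870,22.686) → (183.992,117.559).

Shape 4 is a closed polygon drawn with `<path>`. Its stroke #000000 means engrave at S314, F3024. After flipping Y the toolpath is (84.244,13.592) → (44.093,88.191) → (173.329,90.908) → (84.244,13.592), returning to the start.

Shape 5 is a regular polygon drawn with `<path>`. Its stroke #000000 means engrave at S314, F3024. After flipping Y the toolpath is (199.377,54.444) → (186.186,15.398) → (145.776,7.299) → (118.557,38.246) → (131.748,77.292) → (172.158,85.391) → (199.377,54.444), returning to the start.

Shape 6 is a quadratic bezier drawn with `<path>`. Its stroke #000000 means engrave at S314, F3024. After flipping Y the toolpath is (259.737,53.603) → (228.673,58.717) → (199.485,62.838) → (172.172,65.968) → (146.735,68.105) → (123.174,69.251) → (101.488,69.405) → (81.678,68.566) → (63.744,66.736).

G21
G90
G0 X125.738 Y59.621
M3 S314
G1 X123.544 Y70.649 F3024
G1 X117.297 Y79.998
G1 X107.948 Y86.245
G1 X96.920 Y88.439
G1 X85.892 Y86.245
G1 X76.543 Y79.998
G1 X70.296 Y70.649
G1 X68.102 Y59.621
G1 X70.296 Y48.593
G1 X76.543 Y39.244
G1 X85.892 Y32.997
G1 X96.920 Y30.803
G1 X107.948 Y32.997
G1 X117.297 Y39.244
G1 X123.544 Y48.593
G1 X125.738 Y59.621
M5
G0 X190.407 Y49.209
M3 S314
G1 X170.515 Y56.151 F3024
G1 X163.539 Y76.031
G1 X174.734 Y93.880
G1 X195.668 Y96.256
G1 X210.578 Y81.371
G1 X208.236 Y60.433
G1 X190.407 Y49.209
M5
G0 X36.532 Y62.670
M3 S314
G1 X119.024 Y49.491 F3024
G1 X178.575 Y73.155
G1 X234.870 Y22.686
G1 X183.992 Y117.559
M5
G0 X84.244 Y13.592
M3 S314
G1 X44.093 Y88.191 F3024
G1 X173.329 Y90.908
G1 X84.244 Y13.592
M5
G0 X199.377 Y54.444
M3 S314
G1 X186.186 Y15.398 F3024
G1 X145.776 Y7.299
G1 X118.557 Y38.246
G1 X131.748 Y77.292
G1 X172.158 Y85.391
G1 X199.377 Y54.444
M5
G0 X259.737 Y53.603
M3 S314
G1 X228.673 Y58.717 F3024
G1 X199.485 Y62.838
G1 X172.172 Y65.968
G1 X146.735 Y68.105
G1 X123.174 Y69.251
G1 X101.488 Y69.405
G1 X81.678 Y68.566
G1 X63.744 Y66.736
M5
G0 X0.000 Y0.000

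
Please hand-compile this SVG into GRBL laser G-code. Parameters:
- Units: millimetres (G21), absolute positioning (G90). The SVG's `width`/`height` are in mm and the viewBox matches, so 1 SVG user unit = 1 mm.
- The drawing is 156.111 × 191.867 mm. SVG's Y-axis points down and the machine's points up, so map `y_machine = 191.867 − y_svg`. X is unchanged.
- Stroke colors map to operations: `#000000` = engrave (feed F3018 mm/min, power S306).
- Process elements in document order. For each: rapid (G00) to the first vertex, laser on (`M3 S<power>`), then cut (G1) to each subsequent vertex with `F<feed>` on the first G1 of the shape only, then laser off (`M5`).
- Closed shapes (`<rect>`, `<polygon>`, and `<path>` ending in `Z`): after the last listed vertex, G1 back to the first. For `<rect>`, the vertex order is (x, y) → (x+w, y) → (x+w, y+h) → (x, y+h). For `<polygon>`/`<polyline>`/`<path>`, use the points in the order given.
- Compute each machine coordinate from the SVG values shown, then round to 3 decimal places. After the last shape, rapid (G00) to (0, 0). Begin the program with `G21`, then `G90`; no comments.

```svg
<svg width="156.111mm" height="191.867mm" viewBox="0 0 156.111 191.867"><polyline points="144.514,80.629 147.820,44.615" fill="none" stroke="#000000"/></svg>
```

G21
G90
G00 X144.514 Y111.238
M3 S306
G1 X147.820 Y147.252 F3018
M5
G00 X0.000 Y0.000

1 u = 1 mm; y_m = 191.867 − y.

[1] `<polyline>` line segment, #000000→engrave S306 F3018: (144.514,111.238) → (147.820,147.252)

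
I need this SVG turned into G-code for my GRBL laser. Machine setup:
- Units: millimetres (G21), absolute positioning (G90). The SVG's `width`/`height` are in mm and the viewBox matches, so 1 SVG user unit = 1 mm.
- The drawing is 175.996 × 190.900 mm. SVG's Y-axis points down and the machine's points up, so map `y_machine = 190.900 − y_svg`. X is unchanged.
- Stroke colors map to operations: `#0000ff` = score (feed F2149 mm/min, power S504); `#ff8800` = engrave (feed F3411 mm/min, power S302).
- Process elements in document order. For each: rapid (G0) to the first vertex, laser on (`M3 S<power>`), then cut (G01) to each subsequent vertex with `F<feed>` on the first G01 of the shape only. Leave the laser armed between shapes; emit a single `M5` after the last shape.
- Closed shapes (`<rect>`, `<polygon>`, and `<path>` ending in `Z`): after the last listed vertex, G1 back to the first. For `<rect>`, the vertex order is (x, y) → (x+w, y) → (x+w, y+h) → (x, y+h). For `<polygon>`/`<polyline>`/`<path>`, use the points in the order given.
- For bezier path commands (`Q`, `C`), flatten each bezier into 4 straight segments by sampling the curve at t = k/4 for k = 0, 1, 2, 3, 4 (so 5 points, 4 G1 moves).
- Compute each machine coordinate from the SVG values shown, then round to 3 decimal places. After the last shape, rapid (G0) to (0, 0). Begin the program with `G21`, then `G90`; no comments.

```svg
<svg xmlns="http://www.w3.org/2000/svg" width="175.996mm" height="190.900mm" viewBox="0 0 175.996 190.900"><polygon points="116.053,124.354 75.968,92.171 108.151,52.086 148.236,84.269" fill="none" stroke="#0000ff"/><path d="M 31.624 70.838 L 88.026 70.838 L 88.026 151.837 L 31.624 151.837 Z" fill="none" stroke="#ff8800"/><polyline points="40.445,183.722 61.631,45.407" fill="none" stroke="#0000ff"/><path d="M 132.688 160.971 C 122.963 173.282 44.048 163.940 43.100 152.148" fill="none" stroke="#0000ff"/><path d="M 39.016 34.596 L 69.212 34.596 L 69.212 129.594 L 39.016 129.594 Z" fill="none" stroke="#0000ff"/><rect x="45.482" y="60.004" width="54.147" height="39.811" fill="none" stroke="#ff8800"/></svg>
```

G21
G90
G0 X116.053 Y66.546
M3 S504
G01 X75.968 Y98.729 F2149
G01 X108.151 Y138.814
G01 X148.236 Y106.631
G01 X116.053 Y66.546
G0 X31.624 Y120.062
M3 S302
G01 X88.026 Y120.062 F3411
G01 X88.026 Y39.063
G01 X31.624 Y39.063
G01 X31.624 Y120.062
G0 X40.445 Y7.178
M3 S504
G01 X61.631 Y145.493 F2149
G0 X132.688 Y29.929
M3 S504
G01 X114.720 Y24.456 F2149
G01 X84.603 Y25.302
G01 X56.130 Y30.667
G01 X43.100 Y38.752
G0 X39.016 Y156.304
M3 S504
G01 X69.212 Y156.304 F2149
G01 X69.212 Y61.306
G01 X39.016 Y61.306
G01 X39.016 Y156.304
G0 X45.482 Y130.896
M3 S302
G01 X99.629 Y130.896 F3411
G01 X99.629 Y91.085
G01 X45.482 Y91.085
G01 X45.482 Y130.896
M5
G0 X0.000 Y0.000

1 u = 1 mm; y_m = 190.900 − y.

[1] `<polygon>` regular polygon, #0000ff→score S504 F2149: (116.053,66.546) → (75.968,98.729) → (108.151,138.814) → (148.236,106.631) → (116.053,66.546) (closed)

[2] `<path>` rectangle, #ff8800→engrave S302 F3411: (31.624,120.062) → (88.026,120.062) → (88.026,39.063) → (31.624,39.063) → (31.624,120.062) (closed)

[3] `<polyline>` line segment, #0000ff→score S504 F2149: (40.445,7.178) → (61.631,145.493)

[4] `<path>` cubic bezier, #0000ff→score S504 F2149: (132.688,29.929) → (114.720,24.456) → (84.603,25.302) → (56.130,30.667) → (43.100,38.752)

[5] `<path>` rectangle, #0000ff→score S504 F2149: (39.016,156.304) → (69.212,156.304) → (69.212,61.306) → (39.016,61.306) → (39.016,156.304) (closed)

[6] `<rect>` rectangle, #ff8800→engrave S302 F3411: (45.482,130.896) → (99.629,130.896) → (99.629,91.085) → (45.482,91.085) → (45.482,130.896) (closed)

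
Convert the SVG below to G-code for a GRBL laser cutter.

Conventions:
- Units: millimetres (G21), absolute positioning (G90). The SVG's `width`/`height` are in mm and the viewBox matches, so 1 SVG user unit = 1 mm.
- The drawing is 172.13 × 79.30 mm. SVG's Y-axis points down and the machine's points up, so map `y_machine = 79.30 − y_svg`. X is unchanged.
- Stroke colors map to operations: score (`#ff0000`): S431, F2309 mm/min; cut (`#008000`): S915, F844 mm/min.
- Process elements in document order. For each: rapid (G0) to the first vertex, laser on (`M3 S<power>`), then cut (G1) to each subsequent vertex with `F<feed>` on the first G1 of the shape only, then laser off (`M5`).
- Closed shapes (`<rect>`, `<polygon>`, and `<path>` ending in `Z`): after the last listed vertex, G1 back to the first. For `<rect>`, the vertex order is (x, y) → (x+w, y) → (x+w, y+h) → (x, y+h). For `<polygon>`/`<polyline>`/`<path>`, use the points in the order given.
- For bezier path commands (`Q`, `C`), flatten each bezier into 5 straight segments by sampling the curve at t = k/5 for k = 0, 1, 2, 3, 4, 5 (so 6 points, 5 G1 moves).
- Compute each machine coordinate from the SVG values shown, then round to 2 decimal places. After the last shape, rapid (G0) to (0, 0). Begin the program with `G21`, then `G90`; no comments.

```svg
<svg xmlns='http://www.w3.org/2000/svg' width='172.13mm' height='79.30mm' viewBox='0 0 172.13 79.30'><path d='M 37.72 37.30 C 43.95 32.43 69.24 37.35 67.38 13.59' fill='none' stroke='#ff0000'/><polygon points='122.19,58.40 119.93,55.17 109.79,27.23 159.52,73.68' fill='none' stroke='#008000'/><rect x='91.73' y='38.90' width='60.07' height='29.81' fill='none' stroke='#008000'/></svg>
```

Since the viewBox matches the mm dimensions, user units are millimetres directly. The only transform is the Y-flip y_m = 79.30 − y_svg.

Shape 1 is a cubic bezier drawn with `<path>`. Its stroke #ff0000 means score at S431, F2309. After flipping Y the toolpath is (37.72,42.00) → (43.38,44.05) → (51.39,45.61) → (59.54,48.50) → (65.61,54.59) → (67.38,65.71).

Shape 2 is a closed polygon drawn with `<polygon>`. Its stroke #008000 means cut at S915, F844. After flipping Y the toolpath is (122.19,20.90) → (119.93,24.13) → (109.79,52.07) → (159.52,5.62) → (122.19,20.90), returning to the start.

Shape 3 is a rectangle drawn with `<rect>`. Its stroke #008000 means cut at S915, F844. After flipping Y the toolpath is (91.73,40.40) → (151.80,40.40) → (151.80,10.59) → (91.73,10.59) → (91.73,40.40), returning to the start.

G21
G90
G0 X37.72 Y42.00
M3 S431
G1 X43.38 Y44.05 F2309
G1 X51.39 Y45.61
G1 X59.54 Y48.50
G1 X65.61 Y54.59
G1 X67.38 Y65.71
M5
G0 X122.19 Y20.90
M3 S915
G1 X119.93 Y24.13 F844
G1 X109.79 Y52.07
G1 X159.52 Y5.62
G1 X122.19 Y20.90
M5
G0 X91.73 Y40.40
M3 S915
G1 X151.80 Y40.40 F844
G1 X151.80 Y10.59
G1 X91.73 Y10.59
G1 X91.73 Y40.40
M5
G0 X0.00 Y0.00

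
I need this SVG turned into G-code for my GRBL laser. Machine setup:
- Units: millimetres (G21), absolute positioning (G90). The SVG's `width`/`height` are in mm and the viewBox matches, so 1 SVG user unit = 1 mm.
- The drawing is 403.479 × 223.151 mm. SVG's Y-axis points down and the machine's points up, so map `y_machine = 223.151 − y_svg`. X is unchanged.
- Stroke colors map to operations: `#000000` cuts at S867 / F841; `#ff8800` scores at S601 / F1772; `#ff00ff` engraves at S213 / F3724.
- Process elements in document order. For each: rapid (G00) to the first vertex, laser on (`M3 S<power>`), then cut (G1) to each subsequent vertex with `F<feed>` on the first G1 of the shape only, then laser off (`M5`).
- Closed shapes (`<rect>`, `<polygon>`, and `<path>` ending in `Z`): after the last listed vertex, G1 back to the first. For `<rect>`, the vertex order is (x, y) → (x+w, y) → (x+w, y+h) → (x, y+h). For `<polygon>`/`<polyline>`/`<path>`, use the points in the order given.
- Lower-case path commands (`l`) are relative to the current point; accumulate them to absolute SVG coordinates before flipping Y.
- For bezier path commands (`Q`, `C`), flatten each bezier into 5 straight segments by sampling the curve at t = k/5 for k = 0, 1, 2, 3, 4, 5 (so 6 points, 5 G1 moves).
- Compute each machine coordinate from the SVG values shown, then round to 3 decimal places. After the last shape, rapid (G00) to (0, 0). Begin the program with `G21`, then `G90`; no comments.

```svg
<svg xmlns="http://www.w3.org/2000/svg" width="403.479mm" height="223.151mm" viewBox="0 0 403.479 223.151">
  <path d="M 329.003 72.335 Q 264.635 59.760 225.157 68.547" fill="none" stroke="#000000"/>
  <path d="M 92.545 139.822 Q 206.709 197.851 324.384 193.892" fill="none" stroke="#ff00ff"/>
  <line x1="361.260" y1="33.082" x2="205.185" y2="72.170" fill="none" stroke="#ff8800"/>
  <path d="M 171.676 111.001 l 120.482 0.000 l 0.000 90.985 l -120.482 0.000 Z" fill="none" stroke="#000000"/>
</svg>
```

G21
G90
G00 X329.003 Y150.816
M3 S867
G1 X304.251 Y154.992 F841
G1 X281.491 Y157.458
G1 X260.722 Y158.216
G1 X241.944 Y157.264
G1 X225.157 Y154.604
M5
G00 X92.545 Y83.329
M3 S213
G1 X138.351 Y62.597 F3724
G1 X184.438 Y46.824
G1 X230.806 Y36.010
G1 X277.454 Y30.155
G1 X324.384 Y29.259
M5
G00 X361.260 Y190.069
M3 S601
G1 X205.185 Y150.981 F1772
M5
G00 X171.676 Y112.150
M3 S867
G1 X292.158 Y112.150 F841
G1 X292.158 Y21.165
G1 X171.676 Y21.165
G1 X171.676 Y112.150
M5
G00 X0.000 Y0.000

Since the viewBox matches the mm dimensions, user units are millimetres directly. The only transform is the Y-flip y_m = 223.151 − y_svg.

Shape 1 is a quadratic bezier drawn with `<path>`. Its stroke #000000 means cut at S867, F841. After flipping Y the toolpath is (329.003,150.816) → (304.251,154.992) → (281.491,157.458) → (260.722,158.216) → (241.944,157.264) → (225.157,154.604).

Shape 2 is a quadratic bezier drawn with `<path>`. Its stroke #ff00ff means engrave at S213, F3724. After flipping Y the toolpath is (92.545,83.329) → (138.351,62.597) → (184.438,46.824) → (230.806,36.010) → (277.454,30.155) → (324.384,29.259).

Shape 3 is a line segment drawn with `<line>`. Its stroke #ff8800 means score at S601, F1772. After flipping Y the toolpath is (361.260,190.069) → (205.185,150.981).

Shape 4 is a rectangle drawn with `<path>`. Its stroke #000000 means cut at S867, F841. After flipping Y the toolpath is (171.676,112.150) → (292.158,112.150) → (292.158,21.165) → (171.676,21.165) → (171.676,112.150), returning to the start.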